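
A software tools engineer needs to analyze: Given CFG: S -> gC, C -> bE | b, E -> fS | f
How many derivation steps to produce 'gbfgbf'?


Grammar: S -> gC, C -> bE | b, E -> fS | f
Deriving 'gbfgbf':
Step 1: S -> gC => gC
Step 2: C -> bE => gbE
Step 3: E -> fS => gbfS
Step 4: S -> gC => gbfgC
Step 5: C -> bE => gbfgbE
Step 6: E -> f => gbfgbf
Total derivation steps: 6

6


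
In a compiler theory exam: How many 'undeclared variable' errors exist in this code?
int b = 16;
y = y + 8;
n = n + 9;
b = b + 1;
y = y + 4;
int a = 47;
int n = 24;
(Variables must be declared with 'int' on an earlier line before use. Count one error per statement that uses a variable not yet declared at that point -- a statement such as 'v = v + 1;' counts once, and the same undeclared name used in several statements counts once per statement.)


Scanning code line by line:
  Line 1: declare 'b' -> declared = ['b']
  Line 2: use 'y' -> ERROR (undeclared)
  Line 3: use 'n' -> ERROR (undeclared)
  Line 4: use 'b' -> OK (declared)
  Line 5: use 'y' -> ERROR (undeclared)
  Line 6: declare 'a' -> declared = ['a', 'b']
  Line 7: declare 'n' -> declared = ['a', 'b', 'n']
Total undeclared variable errors: 3

3


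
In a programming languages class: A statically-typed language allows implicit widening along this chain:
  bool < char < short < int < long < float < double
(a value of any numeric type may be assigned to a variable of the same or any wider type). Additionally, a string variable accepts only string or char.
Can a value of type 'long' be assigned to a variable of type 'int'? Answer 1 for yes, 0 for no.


Target variable type: int
Source value type: long
Numeric ranks: long=4, int=3
Widening allowed iff rank(source) <= rank(target): 4 <= 3? No
Result: 0

0


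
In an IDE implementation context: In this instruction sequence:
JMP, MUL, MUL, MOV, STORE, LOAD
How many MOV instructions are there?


Scanning instruction sequence for MOV:
  Position 1: JMP
  Position 2: MUL
  Position 3: MUL
  Position 4: MOV <- MATCH
  Position 5: STORE
  Position 6: LOAD
Matches at positions: [4]
Total MOV count: 1

1


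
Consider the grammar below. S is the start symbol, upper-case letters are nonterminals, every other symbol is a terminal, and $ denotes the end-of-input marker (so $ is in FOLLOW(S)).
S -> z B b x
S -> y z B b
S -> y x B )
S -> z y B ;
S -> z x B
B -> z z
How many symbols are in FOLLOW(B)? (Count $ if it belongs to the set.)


S is the start symbol and does not occur in any rule body, so FOLLOW(S) = {$}.
Examining every occurrence of B in a rule body:
  S -> z B b x : B is followed by terminal 'b' -> add 'b'
  S -> y z B b : B is followed by terminal 'b' -> add 'b' (already in the set)
  S -> y x B ) : B is followed by terminal ')' -> add ')'
  S -> z y B ; : B is followed by terminal ';' -> add ';'
  S -> z x B : B is at the right end -> add FOLLOW(S) = {$}
  B -> z z : B does not occur in the body -> contributes nothing
FOLLOW(B) = {), ;, b, $}
Count: 4

4


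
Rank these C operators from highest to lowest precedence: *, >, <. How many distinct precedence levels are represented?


Looking up precedence for each operator:
  * -> precedence 6
  > -> precedence 4
  < -> precedence 4
Sorted highest to lowest: *, >, <
Distinct precedence values: [6, 4]
Number of distinct levels: 2

2


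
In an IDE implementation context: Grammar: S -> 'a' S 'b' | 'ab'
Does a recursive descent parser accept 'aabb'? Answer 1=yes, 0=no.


Grammar accepts strings of the form a^n b^n (n >= 1)
Word: 'aabb'
Counting: 2 a's and 2 b's
Check: 2 == 2? Yes
Derivation (S -> aSb applied 1 time(s), then S -> ab): S => aSb => aabb
Accepted

1


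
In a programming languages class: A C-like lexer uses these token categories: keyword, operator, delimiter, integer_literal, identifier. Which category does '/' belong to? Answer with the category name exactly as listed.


Token: '/'
Checking categories:
  identifier: no
  integer_literal: no
  operator: YES
  keyword: no
  delimiter: no
Category: operator

operator


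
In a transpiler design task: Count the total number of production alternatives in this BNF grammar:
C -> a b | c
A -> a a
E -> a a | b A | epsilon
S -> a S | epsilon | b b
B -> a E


Counting alternatives per rule:
  C: 2 alternative(s)
  A: 1 alternative(s)
  E: 3 alternative(s)
  S: 3 alternative(s)
  B: 1 alternative(s)
Sum: 2 + 1 + 3 + 3 + 1 = 10

10


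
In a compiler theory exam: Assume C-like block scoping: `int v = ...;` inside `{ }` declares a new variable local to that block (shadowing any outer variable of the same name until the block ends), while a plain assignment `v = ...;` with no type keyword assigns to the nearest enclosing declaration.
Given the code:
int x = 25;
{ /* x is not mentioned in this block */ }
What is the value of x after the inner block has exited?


Analyzing scoping rules:
Outer scope: declares x = 25
Inner block: x is neither redeclared nor assigned -> unchanged
After the block -> 25
Result: 25

25


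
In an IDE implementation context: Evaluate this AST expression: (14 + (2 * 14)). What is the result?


Expression: (14 + (2 * 14))
Evaluating step by step:
  2 * 14 = 28
  14 + 28 = 42
Result: 42

42


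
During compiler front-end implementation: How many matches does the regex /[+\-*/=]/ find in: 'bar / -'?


Pattern: /[+\-*/=]/ (operators)
Input: 'bar / -'
Scanning for matches:
  Match 1: '/'
  Match 2: '-'
Total matches: 2

2


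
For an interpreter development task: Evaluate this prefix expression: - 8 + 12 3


Parsing prefix expression: - 8 + 12 3
Step 1: Innermost operation '+ 12 3'
  12 + 3 = 15
Step 2: Outer operation '- 8 [15]'
  8 - 15 = -7

-7


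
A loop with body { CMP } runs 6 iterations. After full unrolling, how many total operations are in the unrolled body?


Loop body operations: CMP (1 op per iteration)
Unrolling 6 iterations:
  Iteration 1: CMP (1 ops)
  Iteration 2: CMP (1 ops)
  Iteration 3: CMP (1 ops)
  Iteration 4: CMP (1 ops)
  Iteration 5: CMP (1 ops)
  Iteration 6: CMP (1 ops)
Total: 6 iterations * 1 ops/iter = 6 operations

6


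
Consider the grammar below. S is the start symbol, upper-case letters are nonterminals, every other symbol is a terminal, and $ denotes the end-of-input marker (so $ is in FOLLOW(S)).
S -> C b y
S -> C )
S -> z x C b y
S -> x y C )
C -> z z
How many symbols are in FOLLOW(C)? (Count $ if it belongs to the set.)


S is the start symbol and does not occur in any rule body, so FOLLOW(S) = {$}.
Examining every occurrence of C in a rule body:
  S -> C b y : C is followed by terminal 'b' -> add 'b'
  S -> C ) : C is followed by terminal ')' -> add ')'
  S -> z x C b y : C is followed by terminal 'b' -> add 'b' (already in the set)
  S -> x y C ) : C is followed by terminal ')' -> add ')' (already in the set)
  C -> z z : C does not occur in the body -> contributes nothing
FOLLOW(C) = {), b}
Count: 2

2


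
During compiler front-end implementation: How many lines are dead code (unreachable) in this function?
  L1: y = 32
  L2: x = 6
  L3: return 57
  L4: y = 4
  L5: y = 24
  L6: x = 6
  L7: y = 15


Analyzing control flow:
  L1: reachable (before return)
  L2: reachable (before return)
  L3: reachable (return statement)
  L4: DEAD (after return at L3)
  L5: DEAD (after return at L3)
  L6: DEAD (after return at L3)
  L7: DEAD (after return at L3)
Return at L3, total lines = 7
Dead lines: L4 through L7
Count: 4

4


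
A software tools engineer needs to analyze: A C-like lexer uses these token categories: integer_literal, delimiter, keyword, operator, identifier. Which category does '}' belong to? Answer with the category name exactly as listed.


Token: '}'
Checking categories:
  identifier: no
  integer_literal: no
  operator: no
  keyword: no
  delimiter: YES
Category: delimiter

delimiter


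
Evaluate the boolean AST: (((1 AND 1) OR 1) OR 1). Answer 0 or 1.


Step 1: Evaluate inner node
  1 AND 1 = 1
Step 2: Evaluate next node
  1 OR 1 = 1
Step 3: Evaluate root node
  1 OR 1 = 1

1


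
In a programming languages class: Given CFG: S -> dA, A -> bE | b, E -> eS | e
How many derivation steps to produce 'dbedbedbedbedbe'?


Grammar: S -> dA, A -> bE | b, E -> eS | e
Deriving 'dbedbedbedbedbe':
Step 1: S -> dA => dA
Step 2: A -> bE => dbE
Step 3: E -> eS => dbeS
Step 4: S -> dA => dbedA
Step 5: A -> bE => dbedbE
Step 6: E -> eS => dbedbeS
Step 7: S -> dA => dbedbedA
Step 8: A -> bE => dbedbedbE
Step 9: E -> eS => dbedbedbeS
Step 10: S -> dA => dbedbedbedA
Step 11: A -> bE => dbedbedbedbE
Step 12: E -> eS => dbedbedbedbeS
Step 13: S -> dA => dbedbedbedbedA
Step 14: A -> bE => dbedbedbedbedbE
Step 15: E -> e => dbedbedbedbedbe
Total derivation steps: 15

15


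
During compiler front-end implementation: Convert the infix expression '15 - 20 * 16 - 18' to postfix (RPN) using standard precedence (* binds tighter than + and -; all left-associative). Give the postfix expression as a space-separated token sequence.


Applying the shunting-yard algorithm:
  Operand 15 -> output
  Push '-' onto operator stack -> op-stack: [-]
  Operand 20 -> output
  Push '*' onto operator stack -> op-stack: [-, *]
  Operand 16 -> output
  See '-' (prec 1); top '*' (prec 2) >= it -> pop '*' to output
  See '-' (prec 1); top '-' (prec 1) >= it -> pop '-' to output
  Push '-' onto operator stack -> op-stack: [-]
  Operand 18 -> output
  End of input: pop '-' to output
Postfix result: 15 20 16 * - 18 -

15 20 16 * - 18 -


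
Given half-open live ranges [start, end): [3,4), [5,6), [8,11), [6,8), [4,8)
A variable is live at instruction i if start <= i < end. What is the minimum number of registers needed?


Live ranges:
  Var0: [3, 4)
  Var1: [5, 6)
  Var2: [8, 11)
  Var3: [6, 8)
  Var4: [4, 8)
Sweep-line events (position, delta, active):
  pos=3 start -> active=1
  pos=4 end -> active=0
  pos=4 start -> active=1
  pos=5 start -> active=2
  pos=6 end -> active=1
  pos=6 start -> active=2
  pos=8 end -> active=1
  pos=8 end -> active=0
  pos=8 start -> active=1
  pos=11 end -> active=0
Maximum simultaneous active: 2
Minimum registers needed: 2

2


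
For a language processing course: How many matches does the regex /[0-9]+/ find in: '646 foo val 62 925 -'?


Pattern: /[0-9]+/ (int literals)
Input: '646 foo val 62 925 -'
Scanning for matches:
  Match 1: '646'
  Match 2: '62'
  Match 3: '925'
Total matches: 3

3


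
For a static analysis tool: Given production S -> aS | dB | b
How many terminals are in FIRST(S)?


Production: S -> aS | dB | b
Examining each alternative for leading terminals:
  S -> aS : first terminal = 'a'
  S -> dB : first terminal = 'd'
  S -> b : first terminal = 'b'
FIRST(S) = {a, b, d}
Count: 3

3


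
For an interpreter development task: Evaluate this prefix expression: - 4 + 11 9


Parsing prefix expression: - 4 + 11 9
Step 1: Innermost operation '+ 11 9'
  11 + 9 = 20
Step 2: Outer operation '- 4 [20]'
  4 - 20 = -16

-16


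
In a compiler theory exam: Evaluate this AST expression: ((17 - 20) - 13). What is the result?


Expression: ((17 - 20) - 13)
Evaluating step by step:
  17 - 20 = -3
  -3 - 13 = -16
Result: -16

-16


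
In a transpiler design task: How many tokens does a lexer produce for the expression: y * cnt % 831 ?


Scanning 'y * cnt % 831'
Token 1: 'y' -> identifier
Token 2: '*' -> operator
Token 3: 'cnt' -> identifier
Token 4: '%' -> operator
Token 5: '831' -> integer_literal
Total tokens: 5

5


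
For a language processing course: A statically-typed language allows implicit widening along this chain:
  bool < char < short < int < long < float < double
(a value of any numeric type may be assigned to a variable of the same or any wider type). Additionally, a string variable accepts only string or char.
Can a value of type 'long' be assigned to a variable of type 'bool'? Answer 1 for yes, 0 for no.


Target variable type: bool
Source value type: long
Numeric ranks: long=4, bool=0
Widening allowed iff rank(source) <= rank(target): 4 <= 0? No
Result: 0

0


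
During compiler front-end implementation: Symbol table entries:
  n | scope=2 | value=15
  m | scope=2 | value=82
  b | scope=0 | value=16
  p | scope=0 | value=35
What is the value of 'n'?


Searching symbol table for 'n':
  n | scope=2 | value=15 <- MATCH
  m | scope=2 | value=82
  b | scope=0 | value=16
  p | scope=0 | value=35
Found 'n' at scope 2 with value 15

15


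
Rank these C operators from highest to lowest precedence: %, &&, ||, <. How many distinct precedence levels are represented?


Looking up precedence for each operator:
  % -> precedence 6
  && -> precedence 2
  || -> precedence 1
  < -> precedence 4
Sorted highest to lowest: %, <, &&, ||
Distinct precedence values: [6, 4, 2, 1]
Number of distinct levels: 4

4


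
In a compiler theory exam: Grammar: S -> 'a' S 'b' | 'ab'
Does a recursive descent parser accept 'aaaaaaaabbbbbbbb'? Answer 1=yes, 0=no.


Grammar accepts strings of the form a^n b^n (n >= 1)
Word: 'aaaaaaaabbbbbbbb'
Counting: 8 a's and 8 b's
Check: 8 == 8? Yes
Derivation (S -> aSb applied 7 time(s), then S -> ab): S => aSb => aaSbb => aaaSbbb => aaaaSbbbb => aaaaaSbbbbb => aaaaaaSbbbbbb => aaaaaaaSbbbbbbb => aaaaaaaabbbbbbbb
Accepted

1


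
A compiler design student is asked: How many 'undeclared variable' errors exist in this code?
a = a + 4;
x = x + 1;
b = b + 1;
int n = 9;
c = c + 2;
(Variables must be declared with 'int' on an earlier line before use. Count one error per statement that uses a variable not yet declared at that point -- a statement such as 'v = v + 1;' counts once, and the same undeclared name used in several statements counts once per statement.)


Scanning code line by line:
  Line 1: use 'a' -> ERROR (undeclared)
  Line 2: use 'x' -> ERROR (undeclared)
  Line 3: use 'b' -> ERROR (undeclared)
  Line 4: declare 'n' -> declared = ['n']
  Line 5: use 'c' -> ERROR (undeclared)
Total undeclared variable errors: 4

4


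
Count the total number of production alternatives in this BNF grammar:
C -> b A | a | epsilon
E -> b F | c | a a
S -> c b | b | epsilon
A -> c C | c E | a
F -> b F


Counting alternatives per rule:
  C: 3 alternative(s)
  E: 3 alternative(s)
  S: 3 alternative(s)
  A: 3 alternative(s)
  F: 1 alternative(s)
Sum: 3 + 3 + 3 + 3 + 1 = 13

13


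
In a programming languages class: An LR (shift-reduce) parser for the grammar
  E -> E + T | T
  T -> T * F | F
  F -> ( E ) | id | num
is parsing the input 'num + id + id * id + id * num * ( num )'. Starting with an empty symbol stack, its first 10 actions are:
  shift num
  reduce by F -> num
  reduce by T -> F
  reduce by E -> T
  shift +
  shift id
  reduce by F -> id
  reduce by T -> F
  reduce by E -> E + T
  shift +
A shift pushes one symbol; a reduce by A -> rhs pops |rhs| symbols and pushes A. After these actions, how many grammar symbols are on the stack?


Tracking the symbol stack through each action:
  Action 1: shift 'num' : push -> stack = [num] (size 1)
  Action 2: reduce by F -> num : pop 1, push F -> stack = [F] (size 1)
  Action 3: reduce by T -> F : pop 1, push T -> stack = [T] (size 1)
  Action 4: reduce by E -> T : pop 1, push E -> stack = [E] (size 1)
  Action 5: shift '+' : push -> stack = [E, +] (size 2)
  Action 6: shift 'id' : push -> stack = [E, +, id] (size 3)
  Action 7: reduce by F -> id : pop 1, push F -> stack = [E, +, F] (size 3)
  Action 8: reduce by T -> F : pop 1, push T -> stack = [E, +, T] (size 3)
  Action 9: reduce by E -> E + T : pop 3, push E -> stack = [E] (size 1)
  Action 10: shift '+' : push -> stack = [E, +] (size 2)
Final stack size: 2

2


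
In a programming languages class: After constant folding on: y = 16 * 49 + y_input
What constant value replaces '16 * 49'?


Identifying constant sub-expression:
  Original: y = 16 * 49 + y_input
  16 and 49 are both compile-time constants
  Evaluating: 16 * 49 = 784
  After folding: y = 784 + y_input

784


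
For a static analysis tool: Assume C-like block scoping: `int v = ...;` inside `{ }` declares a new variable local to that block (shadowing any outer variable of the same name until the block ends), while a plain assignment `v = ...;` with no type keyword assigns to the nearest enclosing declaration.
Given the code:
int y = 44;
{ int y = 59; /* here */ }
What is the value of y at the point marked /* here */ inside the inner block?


Analyzing scoping rules:
Outer scope: declares y = 44
Inner block: 'int y = 59;' declares a NEW y that shadows the outer one
Inside the block the inner declaration is in scope -> 59
Result: 59

59


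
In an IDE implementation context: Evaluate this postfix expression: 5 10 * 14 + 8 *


Processing tokens left to right:
Push 5, Push 10
Pop 5 and 10, compute 5 * 10 = 50, push 50
Push 14
Pop 50 and 14, compute 50 + 14 = 64, push 64
Push 8
Pop 64 and 8, compute 64 * 8 = 512, push 512
Stack result: 512

512


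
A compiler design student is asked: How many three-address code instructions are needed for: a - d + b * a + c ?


Expression: a - d + b * a + c
Generating three-address code (respecting * over +/- precedence):
  Instruction 1: t1 = b * a
  Instruction 2: t2 = a - d
  Instruction 3: t3 = t2 + t1
  Instruction 4: t4 = t3 + c
Total instructions: 4

4


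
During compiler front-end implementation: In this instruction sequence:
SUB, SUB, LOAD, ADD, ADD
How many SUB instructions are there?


Scanning instruction sequence for SUB:
  Position 1: SUB <- MATCH
  Position 2: SUB <- MATCH
  Position 3: LOAD
  Position 4: ADD
  Position 5: ADD
Matches at positions: [1, 2]
Total SUB count: 2

2


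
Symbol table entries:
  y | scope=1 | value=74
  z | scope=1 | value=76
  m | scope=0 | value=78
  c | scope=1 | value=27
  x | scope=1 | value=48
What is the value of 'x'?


Searching symbol table for 'x':
  y | scope=1 | value=74
  z | scope=1 | value=76
  m | scope=0 | value=78
  c | scope=1 | value=27
  x | scope=1 | value=48 <- MATCH
Found 'x' at scope 1 with value 48

48


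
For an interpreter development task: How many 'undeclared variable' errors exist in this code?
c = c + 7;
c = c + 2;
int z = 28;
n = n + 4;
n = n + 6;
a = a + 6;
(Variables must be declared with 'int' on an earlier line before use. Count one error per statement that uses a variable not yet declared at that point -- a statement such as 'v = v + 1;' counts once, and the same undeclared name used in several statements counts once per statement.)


Scanning code line by line:
  Line 1: use 'c' -> ERROR (undeclared)
  Line 2: use 'c' -> ERROR (undeclared)
  Line 3: declare 'z' -> declared = ['z']
  Line 4: use 'n' -> ERROR (undeclared)
  Line 5: use 'n' -> ERROR (undeclared)
  Line 6: use 'a' -> ERROR (undeclared)
Total undeclared variable errors: 5

5


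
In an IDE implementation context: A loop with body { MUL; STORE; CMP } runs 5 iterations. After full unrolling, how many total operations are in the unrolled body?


Loop body operations: MUL, STORE, CMP (3 ops per iteration)
Unrolling 5 iterations:
  Iteration 1: MUL, STORE, CMP (3 ops)
  Iteration 2: MUL, STORE, CMP (3 ops)
  Iteration 3: MUL, STORE, CMP (3 ops)
  Iteration 4: MUL, STORE, CMP (3 ops)
  Iteration 5: MUL, STORE, CMP (3 ops)
Total: 5 iterations * 3 ops/iter = 15 operations

15


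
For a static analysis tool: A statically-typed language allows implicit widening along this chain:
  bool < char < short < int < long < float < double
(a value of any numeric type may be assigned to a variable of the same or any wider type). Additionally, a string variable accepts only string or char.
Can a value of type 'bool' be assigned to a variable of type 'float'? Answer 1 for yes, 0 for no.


Target variable type: float
Source value type: bool
Numeric ranks: bool=0, float=5
Widening allowed iff rank(source) <= rank(target): 0 <= 5? Yes
Result: 1

1


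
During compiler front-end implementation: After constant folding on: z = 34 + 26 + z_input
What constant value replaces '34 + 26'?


Identifying constant sub-expression:
  Original: z = 34 + 26 + z_input
  34 and 26 are both compile-time constants
  Evaluating: 34 + 26 = 60
  After folding: z = 60 + z_input

60


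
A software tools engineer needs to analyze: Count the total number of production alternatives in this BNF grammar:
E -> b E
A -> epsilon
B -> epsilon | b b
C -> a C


Counting alternatives per rule:
  E: 1 alternative(s)
  A: 1 alternative(s)
  B: 2 alternative(s)
  C: 1 alternative(s)
Sum: 1 + 1 + 2 + 1 = 5

5


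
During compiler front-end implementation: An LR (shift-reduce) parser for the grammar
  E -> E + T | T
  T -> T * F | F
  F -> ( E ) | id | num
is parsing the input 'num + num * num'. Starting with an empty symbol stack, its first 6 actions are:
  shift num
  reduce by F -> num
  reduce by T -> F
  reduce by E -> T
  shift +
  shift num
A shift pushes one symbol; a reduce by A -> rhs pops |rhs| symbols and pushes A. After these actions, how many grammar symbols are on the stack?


Tracking the symbol stack through each action:
  Action 1: shift 'num' : push -> stack = [num] (size 1)
  Action 2: reduce by F -> num : pop 1, push F -> stack = [F] (size 1)
  Action 3: reduce by T -> F : pop 1, push T -> stack = [T] (size 1)
  Action 4: reduce by E -> T : pop 1, push E -> stack = [E] (size 1)
  Action 5: shift '+' : push -> stack = [E, +] (size 2)
  Action 6: shift 'num' : push -> stack = [E, +, num] (size 3)
Final stack size: 3

3


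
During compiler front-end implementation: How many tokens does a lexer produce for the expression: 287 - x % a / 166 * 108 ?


Scanning '287 - x % a / 166 * 108'
Token 1: '287' -> integer_literal
Token 2: '-' -> operator
Token 3: 'x' -> identifier
Token 4: '%' -> operator
Token 5: 'a' -> identifier
Token 6: '/' -> operator
Token 7: '166' -> integer_literal
Token 8: '*' -> operator
Token 9: '108' -> integer_literal
Total tokens: 9

9


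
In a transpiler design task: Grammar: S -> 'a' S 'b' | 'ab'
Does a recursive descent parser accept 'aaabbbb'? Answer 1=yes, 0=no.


Grammar accepts strings of the form a^n b^n (n >= 1)
Word: 'aaabbbb'
Counting: 3 a's and 4 b's
Check: 3 == 4? No
Mismatch: a-count != b-count
Rejected

0


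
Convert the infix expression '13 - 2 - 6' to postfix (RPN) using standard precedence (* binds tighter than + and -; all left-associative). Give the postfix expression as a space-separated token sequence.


Applying the shunting-yard algorithm:
  Operand 13 -> output
  Push '-' onto operator stack -> op-stack: [-]
  Operand 2 -> output
  See '-' (prec 1); top '-' (prec 1) >= it -> pop '-' to output
  Push '-' onto operator stack -> op-stack: [-]
  Operand 6 -> output
  End of input: pop '-' to output
Postfix result: 13 2 - 6 -

13 2 - 6 -


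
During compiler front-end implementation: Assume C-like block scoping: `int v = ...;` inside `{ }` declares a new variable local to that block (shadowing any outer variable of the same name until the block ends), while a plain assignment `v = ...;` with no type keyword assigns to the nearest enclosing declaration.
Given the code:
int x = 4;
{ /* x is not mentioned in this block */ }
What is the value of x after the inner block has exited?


Analyzing scoping rules:
Outer scope: declares x = 4
Inner block: x is neither redeclared nor assigned -> unchanged
After the block -> 4
Result: 4

4


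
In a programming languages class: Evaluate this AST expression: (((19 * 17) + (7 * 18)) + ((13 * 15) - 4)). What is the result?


Expression: (((19 * 17) + (7 * 18)) + ((13 * 15) - 4))
Evaluating step by step:
  19 * 17 = 323
  7 * 18 = 126
  323 + 126 = 449
  13 * 15 = 195
  195 - 4 = 191
  449 + 191 = 640
Result: 640

640


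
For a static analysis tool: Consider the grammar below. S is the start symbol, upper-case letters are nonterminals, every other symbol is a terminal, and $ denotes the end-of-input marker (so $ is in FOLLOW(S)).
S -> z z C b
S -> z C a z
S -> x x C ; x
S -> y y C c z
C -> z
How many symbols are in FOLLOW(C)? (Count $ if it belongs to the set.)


S is the start symbol and does not occur in any rule body, so FOLLOW(S) = {$}.
Examining every occurrence of C in a rule body:
  S -> z z C b : C is followed by terminal 'b' -> add 'b'
  S -> z C a z : C is followed by terminal 'a' -> add 'a'
  S -> x x C ; x : C is followed by terminal ';' -> add ';'
  S -> y y C c z : C is followed by terminal 'c' -> add 'c'
  C -> z : C does not occur in the body -> contributes nothing
FOLLOW(C) = {;, a, b, c}
Count: 4

4


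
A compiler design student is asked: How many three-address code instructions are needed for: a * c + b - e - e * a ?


Expression: a * c + b - e - e * a
Generating three-address code (respecting * over +/- precedence):
  Instruction 1: t1 = a * c
  Instruction 2: t2 = e * a
  Instruction 3: t3 = t1 + b
  Instruction 4: t4 = t3 - e
  Instruction 5: t5 = t4 - t2
Total instructions: 5

5


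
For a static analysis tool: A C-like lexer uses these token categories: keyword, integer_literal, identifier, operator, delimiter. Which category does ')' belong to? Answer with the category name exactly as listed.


Token: ')'
Checking categories:
  identifier: no
  integer_literal: no
  operator: no
  keyword: no
  delimiter: YES
Category: delimiter

delimiter


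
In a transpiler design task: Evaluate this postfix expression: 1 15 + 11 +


Processing tokens left to right:
Push 1, Push 15
Pop 1 and 15, compute 1 + 15 = 16, push 16
Push 11
Pop 16 and 11, compute 16 + 11 = 27, push 27
Stack result: 27

27


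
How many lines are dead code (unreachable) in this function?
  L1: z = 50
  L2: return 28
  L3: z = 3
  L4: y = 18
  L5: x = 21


Analyzing control flow:
  L1: reachable (before return)
  L2: reachable (return statement)
  L3: DEAD (after return at L2)
  L4: DEAD (after return at L2)
  L5: DEAD (after return at L2)
Return at L2, total lines = 5
Dead lines: L3 through L5
Count: 3

3


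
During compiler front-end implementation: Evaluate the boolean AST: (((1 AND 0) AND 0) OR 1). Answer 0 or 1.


Step 1: Evaluate inner node
  1 AND 0 = 0
Step 2: Evaluate next node
  0 AND 0 = 0
Step 3: Evaluate root node
  0 OR 1 = 1

1


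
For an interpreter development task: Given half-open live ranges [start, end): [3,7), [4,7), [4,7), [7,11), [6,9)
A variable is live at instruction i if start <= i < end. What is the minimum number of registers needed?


Live ranges:
  Var0: [3, 7)
  Var1: [4, 7)
  Var2: [4, 7)
  Var3: [7, 11)
  Var4: [6, 9)
Sweep-line events (position, delta, active):
  pos=3 start -> active=1
  pos=4 start -> active=2
  pos=4 start -> active=3
  pos=6 start -> active=4
  pos=7 end -> active=3
  pos=7 end -> active=2
  pos=7 end -> active=1
  pos=7 start -> active=2
  pos=9 end -> active=1
  pos=11 end -> active=0
Maximum simultaneous active: 4
Minimum registers needed: 4

4


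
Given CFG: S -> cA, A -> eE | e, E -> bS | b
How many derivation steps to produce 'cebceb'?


Grammar: S -> cA, A -> eE | e, E -> bS | b
Deriving 'cebceb':
Step 1: S -> cA => cA
Step 2: A -> eE => ceE
Step 3: E -> bS => cebS
Step 4: S -> cA => cebcA
Step 5: A -> eE => cebceE
Step 6: E -> b => cebceb
Total derivation steps: 6

6


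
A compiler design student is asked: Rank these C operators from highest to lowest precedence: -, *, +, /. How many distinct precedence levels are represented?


Looking up precedence for each operator:
  - -> precedence 5
  * -> precedence 6
  + -> precedence 5
  / -> precedence 6
Sorted highest to lowest: *, /, -, +
Distinct precedence values: [6, 5]
Number of distinct levels: 2

2


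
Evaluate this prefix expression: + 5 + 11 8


Parsing prefix expression: + 5 + 11 8
Step 1: Innermost operation '+ 11 8'
  11 + 8 = 19
Step 2: Outer operation '+ 5 [19]'
  5 + 19 = 24

24


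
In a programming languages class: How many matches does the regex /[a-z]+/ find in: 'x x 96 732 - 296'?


Pattern: /[a-z]+/ (identifiers)
Input: 'x x 96 732 - 296'
Scanning for matches:
  Match 1: 'x'
  Match 2: 'x'
Total matches: 2

2


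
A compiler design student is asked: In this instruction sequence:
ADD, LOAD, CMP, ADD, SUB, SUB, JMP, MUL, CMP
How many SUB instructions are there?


Scanning instruction sequence for SUB:
  Position 1: ADD
  Position 2: LOAD
  Position 3: CMP
  Position 4: ADD
  Position 5: SUB <- MATCH
  Position 6: SUB <- MATCH
  Position 7: JMP
  Position 8: MUL
  Position 9: CMP
Matches at positions: [5, 6]
Total SUB count: 2

2


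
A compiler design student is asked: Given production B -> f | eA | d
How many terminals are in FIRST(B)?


Production: B -> f | eA | d
Examining each alternative for leading terminals:
  B -> f : first terminal = 'f'
  B -> eA : first terminal = 'e'
  B -> d : first terminal = 'd'
FIRST(B) = {d, e, f}
Count: 3

3


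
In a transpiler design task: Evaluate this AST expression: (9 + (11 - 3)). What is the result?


Expression: (9 + (11 - 3))
Evaluating step by step:
  11 - 3 = 8
  9 + 8 = 17
Result: 17

17


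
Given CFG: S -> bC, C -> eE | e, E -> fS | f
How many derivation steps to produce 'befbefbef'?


Grammar: S -> bC, C -> eE | e, E -> fS | f
Deriving 'befbefbef':
Step 1: S -> bC => bC
Step 2: C -> eE => beE
Step 3: E -> fS => befS
Step 4: S -> bC => befbC
Step 5: C -> eE => befbeE
Step 6: E -> fS => befbefS
Step 7: S -> bC => befbefbC
Step 8: C -> eE => befbefbeE
Step 9: E -> f => befbefbef
Total derivation steps: 9

9


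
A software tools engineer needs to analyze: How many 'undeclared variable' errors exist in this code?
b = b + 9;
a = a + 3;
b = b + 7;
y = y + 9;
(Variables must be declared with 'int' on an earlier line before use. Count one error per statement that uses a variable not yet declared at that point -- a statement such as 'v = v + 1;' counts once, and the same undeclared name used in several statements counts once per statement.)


Scanning code line by line:
  Line 1: use 'b' -> ERROR (undeclared)
  Line 2: use 'a' -> ERROR (undeclared)
  Line 3: use 'b' -> ERROR (undeclared)
  Line 4: use 'y' -> ERROR (undeclared)
Total undeclared variable errors: 4

4


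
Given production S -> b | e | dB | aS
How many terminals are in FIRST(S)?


Production: S -> b | e | dB | aS
Examining each alternative for leading terminals:
  S -> b : first terminal = 'b'
  S -> e : first terminal = 'e'
  S -> dB : first terminal = 'd'
  S -> aS : first terminal = 'a'
FIRST(S) = {a, b, d, e}
Count: 4

4


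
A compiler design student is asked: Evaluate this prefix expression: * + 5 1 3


Parsing prefix expression: * + 5 1 3
Step 1: Innermost operation '+ 5 1'
  5 + 1 = 6
Step 2: Outer operation '* [6] 3'
  6 * 3 = 18

18


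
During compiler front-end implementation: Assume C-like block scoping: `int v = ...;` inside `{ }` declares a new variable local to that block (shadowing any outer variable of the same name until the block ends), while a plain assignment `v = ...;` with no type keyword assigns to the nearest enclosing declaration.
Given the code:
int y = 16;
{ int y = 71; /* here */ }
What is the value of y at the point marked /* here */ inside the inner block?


Analyzing scoping rules:
Outer scope: declares y = 16
Inner block: 'int y = 71;' declares a NEW y that shadows the outer one
Inside the block the inner declaration is in scope -> 71
Result: 71

71


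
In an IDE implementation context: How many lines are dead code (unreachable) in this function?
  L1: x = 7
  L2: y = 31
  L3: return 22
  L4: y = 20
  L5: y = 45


Analyzing control flow:
  L1: reachable (before return)
  L2: reachable (before return)
  L3: reachable (return statement)
  L4: DEAD (after return at L3)
  L5: DEAD (after return at L3)
Return at L3, total lines = 5
Dead lines: L4 through L5
Count: 2

2


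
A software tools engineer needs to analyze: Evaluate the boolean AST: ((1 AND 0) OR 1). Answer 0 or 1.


Step 1: Evaluate inner node
  1 AND 0 = 0
Step 2: Evaluate root node
  0 OR 1 = 1

1


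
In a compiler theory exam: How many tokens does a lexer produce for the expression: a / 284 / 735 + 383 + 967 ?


Scanning 'a / 284 / 735 + 383 + 967'
Token 1: 'a' -> identifier
Token 2: '/' -> operator
Token 3: '284' -> integer_literal
Token 4: '/' -> operator
Token 5: '735' -> integer_literal
Token 6: '+' -> operator
Token 7: '383' -> integer_literal
Token 8: '+' -> operator
Token 9: '967' -> integer_literal
Total tokens: 9

9


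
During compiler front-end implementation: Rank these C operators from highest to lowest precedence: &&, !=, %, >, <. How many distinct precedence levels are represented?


Looking up precedence for each operator:
  && -> precedence 2
  != -> precedence 3
  % -> precedence 6
  > -> precedence 4
  < -> precedence 4
Sorted highest to lowest: %, >, <, !=, &&
Distinct precedence values: [6, 4, 3, 2]
Number of distinct levels: 4

4


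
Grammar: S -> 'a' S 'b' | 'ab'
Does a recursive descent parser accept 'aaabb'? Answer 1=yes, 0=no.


Grammar accepts strings of the form a^n b^n (n >= 1)
Word: 'aaabb'
Counting: 3 a's and 2 b's
Check: 3 == 2? No
Mismatch: a-count != b-count
Rejected

0


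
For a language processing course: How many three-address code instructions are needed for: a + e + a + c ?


Expression: a + e + a + c
Generating three-address code (respecting * over +/- precedence):
  Instruction 1: t1 = a + e
  Instruction 2: t2 = t1 + a
  Instruction 3: t3 = t2 + c
Total instructions: 3

3


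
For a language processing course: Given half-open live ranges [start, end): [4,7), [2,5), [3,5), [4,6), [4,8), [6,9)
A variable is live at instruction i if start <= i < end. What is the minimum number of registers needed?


Live ranges:
  Var0: [4, 7)
  Var1: [2, 5)
  Var2: [3, 5)
  Var3: [4, 6)
  Var4: [4, 8)
  Var5: [6, 9)
Sweep-line events (position, delta, active):
  pos=2 start -> active=1
  pos=3 start -> active=2
  pos=4 start -> active=3
  pos=4 start -> active=4
  pos=4 start -> active=5
  pos=5 end -> active=4
  pos=5 end -> active=3
  pos=6 end -> active=2
  pos=6 start -> active=3
  pos=7 end -> active=2
  pos=8 end -> active=1
  pos=9 end -> active=0
Maximum simultaneous active: 5
Minimum registers needed: 5

5


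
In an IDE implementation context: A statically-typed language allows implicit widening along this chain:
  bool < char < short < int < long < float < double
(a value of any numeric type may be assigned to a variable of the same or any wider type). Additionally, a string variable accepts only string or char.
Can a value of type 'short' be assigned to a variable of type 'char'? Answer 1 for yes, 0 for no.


Target variable type: char
Source value type: short
Numeric ranks: short=2, char=1
Widening allowed iff rank(source) <= rank(target): 2 <= 1? No
Result: 0

0


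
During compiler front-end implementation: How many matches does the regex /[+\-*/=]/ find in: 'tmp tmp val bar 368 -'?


Pattern: /[+\-*/=]/ (operators)
Input: 'tmp tmp val bar 368 -'
Scanning for matches:
  Match 1: '-'
Total matches: 1

1


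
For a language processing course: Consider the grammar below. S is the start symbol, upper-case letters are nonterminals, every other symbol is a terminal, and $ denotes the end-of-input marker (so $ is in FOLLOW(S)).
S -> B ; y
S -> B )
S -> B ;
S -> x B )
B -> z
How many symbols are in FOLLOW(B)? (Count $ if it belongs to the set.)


S is the start symbol and does not occur in any rule body, so FOLLOW(S) = {$}.
Examining every occurrence of B in a rule body:
  S -> B ; y : B is followed by terminal ';' -> add ';'
  S -> B ) : B is followed by terminal ')' -> add ')'
  S -> B ; : B is followed by terminal ';' -> add ';' (already in the set)
  S -> x B ) : B is followed by terminal ')' -> add ')' (already in the set)
  B -> z : B does not occur in the body -> contributes nothing
FOLLOW(B) = {), ;}
Count: 2

2


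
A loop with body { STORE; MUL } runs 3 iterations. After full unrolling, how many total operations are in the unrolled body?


Loop body operations: STORE, MUL (2 ops per iteration)
Unrolling 3 iterations:
  Iteration 1: STORE, MUL (2 ops)
  Iteration 2: STORE, MUL (2 ops)
  Iteration 3: STORE, MUL (2 ops)
Total: 3 iterations * 2 ops/iter = 6 operations

6


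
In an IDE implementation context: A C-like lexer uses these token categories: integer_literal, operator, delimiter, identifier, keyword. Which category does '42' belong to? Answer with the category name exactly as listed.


Token: '42'
Checking categories:
  identifier: no
  integer_literal: YES
  operator: no
  keyword: no
  delimiter: no
Category: integer_literal

integer_literal


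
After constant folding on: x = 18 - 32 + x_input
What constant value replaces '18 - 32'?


Identifying constant sub-expression:
  Original: x = 18 - 32 + x_input
  18 and 32 are both compile-time constants
  Evaluating: 18 - 32 = -14
  After folding: x = -14 + x_input

-14


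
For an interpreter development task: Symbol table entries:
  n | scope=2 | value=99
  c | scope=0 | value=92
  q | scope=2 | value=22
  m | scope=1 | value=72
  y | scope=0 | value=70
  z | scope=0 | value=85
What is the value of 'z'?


Searching symbol table for 'z':
  n | scope=2 | value=99
  c | scope=0 | value=92
  q | scope=2 | value=22
  m | scope=1 | value=72
  y | scope=0 | value=70
  z | scope=0 | value=85 <- MATCH
Found 'z' at scope 0 with value 85

85


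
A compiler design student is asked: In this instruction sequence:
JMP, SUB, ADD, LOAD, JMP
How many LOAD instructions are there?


Scanning instruction sequence for LOAD:
  Position 1: JMP
  Position 2: SUB
  Position 3: ADD
  Position 4: LOAD <- MATCH
  Position 5: JMP
Matches at positions: [4]
Total LOAD count: 1

1


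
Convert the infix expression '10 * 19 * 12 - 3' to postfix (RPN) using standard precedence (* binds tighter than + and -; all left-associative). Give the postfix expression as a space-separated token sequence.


Applying the shunting-yard algorithm:
  Operand 10 -> output
  Push '*' onto operator stack -> op-stack: [*]
  Operand 19 -> output
  See '*' (prec 2); top '*' (prec 2) >= it -> pop '*' to output
  Push '*' onto operator stack -> op-stack: [*]
  Operand 12 -> output
  See '-' (prec 1); top '*' (prec 2) >= it -> pop '*' to output
  Push '-' onto operator stack -> op-stack: [-]
  Operand 3 -> output
  End of input: pop '-' to output
Postfix result: 10 19 * 12 * 3 -

10 19 * 12 * 3 -


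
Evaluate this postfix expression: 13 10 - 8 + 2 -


Processing tokens left to right:
Push 13, Push 10
Pop 13 and 10, compute 13 - 10 = 3, push 3
Push 8
Pop 3 and 8, compute 3 + 8 = 11, push 11
Push 2
Pop 11 and 2, compute 11 - 2 = 9, push 9
Stack result: 9

9


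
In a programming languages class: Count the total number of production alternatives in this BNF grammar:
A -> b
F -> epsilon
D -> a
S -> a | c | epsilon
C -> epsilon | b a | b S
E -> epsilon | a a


Counting alternatives per rule:
  A: 1 alternative(s)
  F: 1 alternative(s)
  D: 1 alternative(s)
  S: 3 alternative(s)
  C: 3 alternative(s)
  E: 2 alternative(s)
Sum: 1 + 1 + 1 + 3 + 3 + 2 = 11

11


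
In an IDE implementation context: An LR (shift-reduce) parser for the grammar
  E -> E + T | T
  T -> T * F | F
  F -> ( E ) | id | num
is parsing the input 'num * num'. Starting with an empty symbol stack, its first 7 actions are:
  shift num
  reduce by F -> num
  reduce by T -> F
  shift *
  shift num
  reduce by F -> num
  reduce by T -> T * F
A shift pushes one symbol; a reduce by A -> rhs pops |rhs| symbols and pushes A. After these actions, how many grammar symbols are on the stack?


Tracking the symbol stack through each action:
  Action 1: shift 'num' : push -> stack = [num] (size 1)
  Action 2: reduce by F -> num : pop 1, push F -> stack = [F] (size 1)
  Action 3: reduce by T -> F : pop 1, push T -> stack = [T] (size 1)
  Action 4: shift '*' : push -> stack = [T, *] (size 2)
  Action 5: shift 'num' : push -> stack = [T, *, num] (size 3)
  Action 6: reduce by F -> num : pop 1, push F -> stack = [T, *, F] (size 3)
  Action 7: reduce by T -> T * F : pop 3, push T -> stack = [T] (size 1)
Final stack size: 1

1


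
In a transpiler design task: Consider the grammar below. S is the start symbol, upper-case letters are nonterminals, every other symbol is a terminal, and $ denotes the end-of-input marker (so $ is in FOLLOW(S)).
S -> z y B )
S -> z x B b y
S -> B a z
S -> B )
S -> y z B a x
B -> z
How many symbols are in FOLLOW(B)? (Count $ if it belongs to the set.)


S is the start symbol and does not occur in any rule body, so FOLLOW(S) = {$}.
Examining every occurrence of B in a rule body:
  S -> z y B ) : B is followed by terminal ')' -> add ')'
  S -> z x B b y : B is followed by terminal 'b' -> add 'b'
  S -> B a z : B is followed by terminal 'a' -> add 'a'
  S -> B ) : B is followed by terminal ')' -> add ')' (already in the set)
  S -> y z B a x : B is followed by terminal 'a' -> add 'a' (already in the set)
  B -> z : B does not occur in the body -> contributes nothing
FOLLOW(B) = {), a, b}
Count: 3

3
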